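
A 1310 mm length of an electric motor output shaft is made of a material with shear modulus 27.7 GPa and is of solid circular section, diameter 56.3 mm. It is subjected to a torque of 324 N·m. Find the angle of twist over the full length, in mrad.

15.5 mrad

J = πd⁴/32 = π(0.0563)⁴/32 = 9.864×10^-7 m⁴.
θ = T·L/(G·J) = 324.0 × 1.31 / (27.7×10⁹ × 9.864×10^-7) = 0.01553 rad.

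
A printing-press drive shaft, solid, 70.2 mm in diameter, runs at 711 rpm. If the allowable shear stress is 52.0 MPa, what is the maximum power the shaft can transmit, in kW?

263 kW

J = πd⁴/32 = π(0.0702)⁴/32 = 2.384×10^-6 m⁴.
T_max = τ_allow·J/r = 5.20×10^7 × 2.384×10^-6 / 0.0351 = 3532 N·m.
ω = 2π·711/60 = 74.46 rad/s, so P_max = T_max·ω = 2.630×10^5 W.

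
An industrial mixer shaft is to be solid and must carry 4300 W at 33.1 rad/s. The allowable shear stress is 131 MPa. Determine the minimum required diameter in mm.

ω = 33.1 rad/s, so T = P/ω = 4300 / 33.10 = 129.9 N·m.
For a solid shaft τ_max = 16T/(πd³), so d = (16T/(π τ_allow))^(1/3) = (16·129.9/(π·1.31×10^8))^(1/3) = 0.01716 m.

17.2 mm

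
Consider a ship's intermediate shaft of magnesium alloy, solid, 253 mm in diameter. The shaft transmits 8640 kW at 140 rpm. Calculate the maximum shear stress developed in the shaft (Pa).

1.85e8 Pa

ω = 2π·140/60 = 14.66 rad/s, so T = P/ω = 8640×10³ / 14.66 = 589300 N·m.
J = πd⁴/32 = π(0.253)⁴/32 = 4.022×10^-4 m⁴.
τ_max = T·r/J = 589300 × 0.127 / 4.022×10^-4 = 1.853×10^8 Pa.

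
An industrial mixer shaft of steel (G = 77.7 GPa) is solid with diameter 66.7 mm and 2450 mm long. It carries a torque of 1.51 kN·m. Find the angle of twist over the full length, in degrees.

J = πd⁴/32 = π(0.0667)⁴/32 = 1.943×10^-6 m⁴.
θ = T·L/(G·J) = 1510 × 2.45 / (77.7×10⁹ × 1.943×10^-6) = 0.02450 rad.

1.40°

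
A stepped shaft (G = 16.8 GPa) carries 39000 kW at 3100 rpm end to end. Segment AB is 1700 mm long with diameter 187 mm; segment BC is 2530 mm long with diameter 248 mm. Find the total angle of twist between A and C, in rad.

0.150 rad

ω = 2π·3100/60 = 324.6 rad/s, so T = P/ω = 39000×10³ / 324.6 = 120100 N·m.
J_AB = π(0.187)⁴/32 = 1.20×10^-4 m⁴; J_BC = π(0.248)⁴/32 = 3.71×10^-4 m⁴.
θ = (T/G)·Σ L_i/J_i = (120100/16.8×10⁹)·(1.70/1.20×10^-4 + 2.53/3.71×10^-4) = 0.1500 rad.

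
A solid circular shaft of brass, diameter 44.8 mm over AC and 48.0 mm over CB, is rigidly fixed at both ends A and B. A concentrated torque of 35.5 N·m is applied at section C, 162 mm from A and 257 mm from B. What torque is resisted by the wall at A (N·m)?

19.4 N·m

Compatibility: T_A·a/J_AC = T_B·b/J_CB with T_A + T_B = T₀.
J_AC = 3.95×10^-7 m⁴, J_CB = 5.21×10^-7 m⁴, so T_A = T₀·(J_AC/a)/((J_AC/a)+(J_CB/b)) = 19.39 N·m, T_B = 16.11 N·m.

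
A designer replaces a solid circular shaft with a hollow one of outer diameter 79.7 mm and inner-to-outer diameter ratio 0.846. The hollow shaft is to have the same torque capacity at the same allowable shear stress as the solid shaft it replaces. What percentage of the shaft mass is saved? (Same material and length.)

Equal τ_max and T ⇒ the solid shaft needs d_s³ = d_o³(1−k⁴), so d_s = 79.7·(1−0.846⁴)^(1/3) = 62.74 mm.
Area ratio A_h/A_s = d_o²(1−k²)/d_s² = (1−k²)/(1−k⁴)^(2/3) = 0.4588.
Mass saving = 1 − 0.4588 = 54.1 %.

54.1 %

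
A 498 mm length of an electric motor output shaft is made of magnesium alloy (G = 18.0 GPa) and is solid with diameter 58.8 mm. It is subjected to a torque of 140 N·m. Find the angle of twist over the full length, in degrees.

0.189°

J = πd⁴/32 = π(0.0588)⁴/32 = 1.174×10^-6 m⁴.
θ = T·L/(G·J) = 140.0 × 0.498 / (18.0×10⁹ × 1.174×10^-6) = 3.300×10^-3 rad.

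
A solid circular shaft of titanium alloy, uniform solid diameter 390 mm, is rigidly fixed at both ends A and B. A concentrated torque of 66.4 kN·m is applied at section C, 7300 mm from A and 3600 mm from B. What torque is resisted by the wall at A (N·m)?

21900 N·m

With uniform GJ and both ends fixed, compatibility θ_AC = θ_CB gives T_A·a = T_B·b, together with T_A + T_B = T₀.
T_A = T₀·b/(a+b) = 66400·3600/10900 = 21930 N·m; T_B = 44470 N·m.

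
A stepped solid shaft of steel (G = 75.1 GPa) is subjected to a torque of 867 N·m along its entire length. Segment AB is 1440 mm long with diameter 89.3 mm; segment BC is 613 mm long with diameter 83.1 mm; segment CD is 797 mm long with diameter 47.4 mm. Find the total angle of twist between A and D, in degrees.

J_AB = π(0.0893)⁴/32 = 6.24×10^-6 m⁴; J_BC = π(0.0831)⁴/32 = 4.68×10^-6 m⁴; J_CD = π(0.0474)⁴/32 = 4.96×10^-7 m⁴.
θ = (T/G)·Σ L_i/J_i = (867.0/75.1×10⁹)·(1.44/6.24×10^-6 + 0.613/4.68×10^-6 + 0.797/4.96×10^-7) = 0.02274 rad.

1.30°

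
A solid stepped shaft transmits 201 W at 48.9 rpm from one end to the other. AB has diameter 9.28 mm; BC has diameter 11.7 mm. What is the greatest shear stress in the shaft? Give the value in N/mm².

250 N/mm²

ω = 2π·48.9/60 = 5.121 rad/s, so T = P/ω = 201 / 5.121 = 39.25 N·m.
Under the same torque, τ_max = 16T/(πd³) is largest where d is smallest — segment AB (d = 9.28 mm).
τ_max = 16·39.25/(π·(0.00928)³) = 2.501×10^8 Pa.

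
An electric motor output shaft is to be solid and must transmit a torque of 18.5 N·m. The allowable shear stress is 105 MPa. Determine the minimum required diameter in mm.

For a solid shaft τ_max = 16T/(πd³), so d = (16T/(π τ_allow))^(1/3) = (16·18.50/(π·1.05×10^8))^(1/3) = 0.009645 m.

9.65 mm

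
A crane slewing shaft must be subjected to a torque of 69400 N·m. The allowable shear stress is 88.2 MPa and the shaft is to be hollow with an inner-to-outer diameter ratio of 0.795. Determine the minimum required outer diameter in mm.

For a hollow shaft with d_i/d_o = 0.795: τ_max = 16T/(π d_o³ (1−k⁴)), so d_o = [16T/(π τ_allow (1−k⁴))]^(1/3) = [16·69400/(π·8.82×10^7·0.6005)]^(1/3) = 0.1883 m.

188 mm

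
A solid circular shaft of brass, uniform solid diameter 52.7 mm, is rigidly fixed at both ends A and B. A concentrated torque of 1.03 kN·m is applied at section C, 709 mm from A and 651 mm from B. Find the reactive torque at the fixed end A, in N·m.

493 N·m

With uniform GJ and both ends fixed, compatibility θ_AC = θ_CB gives T_A·a = T_B·b, together with T_A + T_B = T₀.
T_A = T₀·b/(a+b) = 1030·651/1360 = 493.0 N·m; T_B = 537.0 N·m.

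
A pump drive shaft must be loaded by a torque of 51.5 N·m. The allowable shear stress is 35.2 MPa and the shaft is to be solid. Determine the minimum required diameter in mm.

19.5 mm

For a solid shaft τ_max = 16T/(πd³), so d = (16T/(π τ_allow))^(1/3) = (16·51.50/(π·3.52×10^7))^(1/3) = 0.01953 m.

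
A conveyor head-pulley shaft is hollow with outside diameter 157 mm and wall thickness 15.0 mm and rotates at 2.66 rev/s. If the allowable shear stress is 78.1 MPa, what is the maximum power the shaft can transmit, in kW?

J = π(d_o⁴ − d_i⁴)/32 = π(0.157⁴ − 0.127⁴)/32 = 3.411×10^-5 m⁴.
T_max = τ_allow·J/r = 7.81×10^7 × 3.411×10^-5 / 0.0785 = 33930 N·m.
ω = 2π·2.66 = 16.71 rad/s, so P_max = T_max·ω = 5.672×10^5 W.

567 kW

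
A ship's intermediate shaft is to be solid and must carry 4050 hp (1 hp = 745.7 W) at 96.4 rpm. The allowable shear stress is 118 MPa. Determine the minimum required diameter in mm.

235 mm

ω = 2π·96.4/60 = 10.09 rad/s, so T = P/ω = 4050×745.7 / 10.09 = 299200 N·m.
For a solid shaft τ_max = 16T/(πd³), so d = (16T/(π τ_allow))^(1/3) = (16·299200/(π·1.18×10^8))^(1/3) = 0.2346 m.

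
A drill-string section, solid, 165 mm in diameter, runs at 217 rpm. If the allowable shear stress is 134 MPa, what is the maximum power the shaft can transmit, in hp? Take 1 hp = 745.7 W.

3600 hp

J = πd⁴/32 = π(0.165)⁴/32 = 7.277×10^-5 m⁴.
T_max = τ_allow·J/r = 1.34×10^8 × 7.277×10^-5 / 0.0825 = 118200 N·m.
ω = 2π·217/60 = 22.72 rad/s, so P_max = T_max·ω = 2.686×10^6 W.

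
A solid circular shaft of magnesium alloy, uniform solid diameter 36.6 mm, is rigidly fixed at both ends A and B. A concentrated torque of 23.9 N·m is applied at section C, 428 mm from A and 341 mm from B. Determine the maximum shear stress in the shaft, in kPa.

With uniform GJ and both ends fixed, compatibility θ_AC = θ_CB gives T_A·a = T_B·b, together with T_A + T_B = T₀.
T_A = T₀·b/(a+b) = 23.90·341/769.0 = 10.60 N·m; T_B = 13.30 N·m.
τ in each portion: τ_AC = 1.10×10^6 Pa, τ_CB = 1.38×10^6 Pa; maximum is in CB.
τ_max = T_CB·r/J = 13.30·0.0183/1.76×10^-7 = 1.382×10^6 Pa.

1380 kPa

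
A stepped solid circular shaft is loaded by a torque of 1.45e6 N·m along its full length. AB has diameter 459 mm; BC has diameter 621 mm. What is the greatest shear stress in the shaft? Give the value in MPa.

Under the same torque, τ_max = 16T/(πd³) is largest where d is smallest — segment AB (d = 459 mm).
τ_max = 16·1.450e6/(π·(0.459)³) = 7.637×10^7 Pa.

76.4 MPa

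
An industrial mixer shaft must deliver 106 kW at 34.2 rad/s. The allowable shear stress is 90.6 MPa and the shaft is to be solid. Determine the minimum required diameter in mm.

55.9 mm

ω = 34.2 rad/s, so T = P/ω = 106×10³ / 34.20 = 3099 N·m.
For a solid shaft τ_max = 16T/(πd³), so d = (16T/(π τ_allow))^(1/3) = (16·3099/(π·9.06×10^7))^(1/3) = 0.05585 m.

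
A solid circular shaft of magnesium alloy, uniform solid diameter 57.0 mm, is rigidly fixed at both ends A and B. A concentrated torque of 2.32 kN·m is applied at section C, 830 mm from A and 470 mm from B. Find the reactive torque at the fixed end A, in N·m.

With uniform GJ and both ends fixed, compatibility θ_AC = θ_CB gives T_A·a = T_B·b, together with T_A + T_B = T₀.
T_A = T₀·b/(a+b) = 2320·470/1300 = 838.8 N·m; T_B = 1481 N·m.

839 N·m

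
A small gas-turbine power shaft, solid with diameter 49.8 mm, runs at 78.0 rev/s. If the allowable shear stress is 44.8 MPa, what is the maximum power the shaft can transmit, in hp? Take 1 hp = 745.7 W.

J = πd⁴/32 = π(0.0498)⁴/32 = 6.038×10^-7 m⁴.
T_max = τ_allow·J/r = 4.48×10^7 × 6.038×10^-7 / 0.0249 = 1086 N·m.
ω = 2π·78.0 = 490.1 rad/s, so P_max = T_max·ω = 5.324×10^5 W.

714 hp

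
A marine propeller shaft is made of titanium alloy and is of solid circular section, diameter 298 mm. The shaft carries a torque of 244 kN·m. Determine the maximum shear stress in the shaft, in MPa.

47.0 MPa

J = πd⁴/32 = π(0.298)⁴/32 = 7.742×10^-4 m⁴.
τ_max = T·r/J = 244000 × 0.149 / 7.742×10^-4 = 4.696×10^7 Pa.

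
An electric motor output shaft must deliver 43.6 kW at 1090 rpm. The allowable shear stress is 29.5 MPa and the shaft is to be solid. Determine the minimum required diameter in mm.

40.4 mm

ω = 2π·1090/60 = 114.1 rad/s, so T = P/ω = 43.6×10³ / 114.1 = 382.0 N·m.
For a solid shaft τ_max = 16T/(πd³), so d = (16T/(π τ_allow))^(1/3) = (16·382.0/(π·2.95×10^7))^(1/3) = 0.04040 m.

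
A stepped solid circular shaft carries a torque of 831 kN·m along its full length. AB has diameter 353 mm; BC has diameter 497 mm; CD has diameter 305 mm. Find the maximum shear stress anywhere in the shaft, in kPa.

149000 kPa

Under the same torque, τ_max = 16T/(πd³) is largest where d is smallest — segment CD (d = 305 mm).
τ_max = 16·831000/(π·(0.305)³) = 1.492×10^8 Pa.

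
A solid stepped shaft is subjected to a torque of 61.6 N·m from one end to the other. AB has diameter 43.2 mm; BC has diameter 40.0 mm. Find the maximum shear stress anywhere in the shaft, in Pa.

4.90e6 Pa

Under the same torque, τ_max = 16T/(πd³) is largest where d is smallest — segment BC (d = 40.0 mm).
τ_max = 16·61.60/(π·(0.0400)³) = 4.902×10^6 Pa.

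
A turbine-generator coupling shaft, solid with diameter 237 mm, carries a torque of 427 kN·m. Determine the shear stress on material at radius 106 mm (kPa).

146000 kPa

J = πd⁴/32 = π(0.237)⁴/32 = 3.097×10^-4 m⁴.
Shear stress varies linearly with radius: τ = T·r/J = 427000 × 0.106 / 3.097×10^-4 = 1.461×10^8 Pa.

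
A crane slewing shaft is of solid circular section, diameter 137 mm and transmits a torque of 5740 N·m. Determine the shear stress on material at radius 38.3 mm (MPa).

6.36 MPa

J = πd⁴/32 = π(0.137)⁴/32 = 3.458×10^-5 m⁴.
Shear stress varies linearly with radius: τ = T·r/J = 5740 × 0.0383 / 3.458×10^-5 = 6.357×10^6 Pa.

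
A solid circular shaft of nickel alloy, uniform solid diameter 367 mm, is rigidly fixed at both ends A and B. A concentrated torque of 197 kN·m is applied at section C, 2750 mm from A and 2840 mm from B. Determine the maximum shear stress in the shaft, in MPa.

With uniform GJ and both ends fixed, compatibility θ_AC = θ_CB gives T_A·a = T_B·b, together with T_A + T_B = T₀.
T_A = T₀·b/(a+b) = 197000·2840/5590 = 100100 N·m; T_B = 96910 N·m.
τ in each portion: τ_AC = 1.03×10^7 Pa, τ_CB = 9.99×10^6 Pa; maximum is in AC.
τ_max = T_AC·r/J = 100100·0.183/1.78×10^-3 = 1.031×10^7 Pa.

10.3 MPa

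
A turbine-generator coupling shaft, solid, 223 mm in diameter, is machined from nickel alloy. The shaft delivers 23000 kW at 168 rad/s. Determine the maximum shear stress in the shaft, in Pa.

6.29e7 Pa

ω = 168 rad/s, so T = P/ω = 23000×10³ / 168.0 = 136900 N·m.
J = πd⁴/32 = π(0.223)⁴/32 = 2.428×10^-4 m⁴.
τ_max = T·r/J = 136900 × 0.112 / 2.428×10^-4 = 6.287×10^7 Pa.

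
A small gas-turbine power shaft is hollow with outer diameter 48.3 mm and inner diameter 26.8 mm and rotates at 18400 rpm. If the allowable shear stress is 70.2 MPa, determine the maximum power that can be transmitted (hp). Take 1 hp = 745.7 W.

3630 hp

J = π(d_o⁴ − d_i⁴)/32 = π(0.0483⁴ − 0.0268⁴)/32 = 4.837×10^-7 m⁴.
T_max = τ_allow·J/r = 7.02×10^7 × 4.837×10^-7 / 0.0241 = 1406 N·m.
ω = 2π·18400/60 = 1927 rad/s, so P_max = T_max·ω = 2.709×10^6 W.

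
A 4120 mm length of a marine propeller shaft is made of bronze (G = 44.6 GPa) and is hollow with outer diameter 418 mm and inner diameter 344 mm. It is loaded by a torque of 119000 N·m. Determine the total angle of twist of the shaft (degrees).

0.388°

J = π(d_o⁴ − d_i⁴)/32 = π(0.418⁴ − 0.344⁴)/32 = 1.622×10^-3 m⁴.
θ = T·L/(G·J) = 119000 × 4.12 / (44.6×10⁹ × 1.622×10^-3) = 6.776×10^-3 rad.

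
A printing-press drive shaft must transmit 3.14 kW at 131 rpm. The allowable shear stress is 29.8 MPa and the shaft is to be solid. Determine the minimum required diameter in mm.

ω = 2π·131/60 = 13.72 rad/s, so T = P/ω = 3.14×10³ / 13.72 = 228.9 N·m.
For a solid shaft τ_max = 16T/(πd³), so d = (16T/(π τ_allow))^(1/3) = (16·228.9/(π·2.98×10^7))^(1/3) = 0.03395 m.

33.9 mm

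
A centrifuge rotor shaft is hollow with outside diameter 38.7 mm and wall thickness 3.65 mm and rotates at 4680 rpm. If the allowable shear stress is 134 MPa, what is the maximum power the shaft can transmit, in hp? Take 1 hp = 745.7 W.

568 hp

J = π(d_o⁴ − d_i⁴)/32 = π(0.0387⁴ − 0.0314⁴)/32 = 1.248×10^-7 m⁴.
T_max = τ_allow·J/r = 1.34×10^8 × 1.248×10^-7 / 0.0194 = 864.1 N·m.
ω = 2π·4680/60 = 490.1 rad/s, so P_max = T_max·ω = 4.235×10^5 W.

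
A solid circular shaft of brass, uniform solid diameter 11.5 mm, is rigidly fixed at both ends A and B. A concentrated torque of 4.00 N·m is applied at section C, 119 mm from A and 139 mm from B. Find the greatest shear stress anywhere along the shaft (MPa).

With uniform GJ and both ends fixed, compatibility θ_AC = θ_CB gives T_A·a = T_B·b, together with T_A + T_B = T₀.
T_A = T₀·b/(a+b) = 4.000·139/258.0 = 2.155 N·m; T_B = 1.845 N·m.
τ in each portion: τ_AC = 7.22×10^6 Pa, τ_CB = 6.18×10^6 Pa; maximum is in AC.
τ_max = T_AC·r/J = 2.155·0.00575/1.72×10^-9 = 7.217×10^6 Pa.

7.22 MPa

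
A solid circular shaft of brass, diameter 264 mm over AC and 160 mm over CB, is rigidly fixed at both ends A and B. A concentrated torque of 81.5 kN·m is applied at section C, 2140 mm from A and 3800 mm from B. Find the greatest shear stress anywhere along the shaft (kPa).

Compatibility: T_A·a/J_AC = T_B·b/J_CB with T_A + T_B = T₀.
J_AC = 4.77×10^-4 m⁴, J_CB = 6.43×10^-5 m⁴, so T_A = T₀·(J_AC/a)/((J_AC/a)+(J_CB/b)) = 75740 N·m, T_B = 5755 N·m.
τ in each portion: τ_AC = 2.10×10^7 Pa, τ_CB = 7.16×10^6 Pa; maximum is in AC.
τ_max = T_AC·r/J = 75740·0.132/4.77×10^-4 = 2.097×10^7 Pa.

21000 kPa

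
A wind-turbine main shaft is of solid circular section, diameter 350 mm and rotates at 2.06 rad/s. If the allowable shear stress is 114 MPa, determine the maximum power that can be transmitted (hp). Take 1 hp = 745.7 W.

2650 hp

J = πd⁴/32 = π(0.350)⁴/32 = 1.473×10^-3 m⁴.
T_max = τ_allow·J/r = 1.14×10^8 × 1.473×10^-3 / 0.175 = 959700 N·m.
ω = 2.06 rad/s, so P_max = T_max·ω = 1.977×10^6 W.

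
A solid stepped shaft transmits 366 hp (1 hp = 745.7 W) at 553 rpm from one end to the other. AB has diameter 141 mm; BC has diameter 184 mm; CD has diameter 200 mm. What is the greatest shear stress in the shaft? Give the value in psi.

ω = 2π·553/60 = 57.91 rad/s, so T = P/ω = 366×745.7 / 57.91 = 4713 N·m.
Under the same torque, τ_max = 16T/(πd³) is largest where d is smallest — segment AB (d = 141 mm).
τ_max = 16·4713/(π·(0.141)³) = 8.563×10^6 Pa.

1240 psi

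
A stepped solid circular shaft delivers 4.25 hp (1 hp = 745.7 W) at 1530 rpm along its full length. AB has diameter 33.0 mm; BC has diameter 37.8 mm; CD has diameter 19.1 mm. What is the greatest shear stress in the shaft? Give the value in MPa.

14.5 MPa

ω = 2π·1530/60 = 160.2 rad/s, so T = P/ω = 4.25×745.7 / 160.2 = 19.78 N·m.
Under the same torque, τ_max = 16T/(πd³) is largest where d is smallest — segment CD (d = 19.1 mm).
τ_max = 16·19.78/(π·(0.0191)³) = 1.446×10^7 Pa.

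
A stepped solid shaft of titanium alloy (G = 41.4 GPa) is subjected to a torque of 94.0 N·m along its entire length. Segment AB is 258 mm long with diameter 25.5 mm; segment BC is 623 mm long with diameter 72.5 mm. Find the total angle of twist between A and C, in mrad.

14.6 mrad

J_AB = π(0.0255)⁴/32 = 4.15×10^-8 m⁴; J_BC = π(0.0725)⁴/32 = 2.71×10^-6 m⁴.
θ = (T/G)·Σ L_i/J_i = (94.00/41.4×10⁹)·(0.258/4.15×10^-8 + 0.623/2.71×10^-6) = 0.01463 rad.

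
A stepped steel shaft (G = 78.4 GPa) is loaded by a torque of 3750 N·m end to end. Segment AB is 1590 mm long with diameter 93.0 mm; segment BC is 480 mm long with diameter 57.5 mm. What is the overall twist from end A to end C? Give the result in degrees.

J_AB = π(0.0930)⁴/32 = 7.34×10^-6 m⁴; J_BC = π(0.0575)⁴/32 = 1.07×10^-6 m⁴.
θ = (T/G)·Σ L_i/J_i = (3750/78.4×10⁹)·(1.59/7.34×10^-6 + 0.480/1.07×10^-6) = 0.03175 rad.

1.82°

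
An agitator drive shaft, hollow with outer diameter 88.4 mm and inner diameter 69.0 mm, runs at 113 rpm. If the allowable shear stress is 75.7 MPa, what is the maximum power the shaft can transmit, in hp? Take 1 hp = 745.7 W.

J = π(d_o⁴ − d_i⁴)/32 = π(0.0884⁴ − 0.0690⁴)/32 = 3.770×10^-6 m⁴.
T_max = τ_allow·J/r = 7.57×10^7 × 3.770×10^-6 / 0.0442 = 6457 N·m.
ω = 2π·113/60 = 11.83 rad/s, so P_max = T_max·ω = 7.640×10^4 W.

102 hp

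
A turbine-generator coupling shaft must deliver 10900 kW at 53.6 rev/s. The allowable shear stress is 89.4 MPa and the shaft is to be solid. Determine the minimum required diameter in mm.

ω = 2π·53.6 = 336.8 rad/s, so T = P/ω = 10900×10³ / 336.8 = 32370 N·m.
For a solid shaft τ_max = 16T/(πd³), so d = (16T/(π τ_allow))^(1/3) = (16·32370/(π·8.94×10^7))^(1/3) = 0.1226 m.

123 mm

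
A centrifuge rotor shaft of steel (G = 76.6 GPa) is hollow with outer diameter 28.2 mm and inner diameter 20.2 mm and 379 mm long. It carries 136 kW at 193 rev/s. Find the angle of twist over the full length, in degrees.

0.695°

ω = 2π·193 = 1213 rad/s, so T = P/ω = 136×10³ / 1213 = 112.2 N·m.
J = π(d_o⁴ − d_i⁴)/32 = π(0.0282⁴ − 0.0202⁴)/32 = 4.574×10^-8 m⁴.
θ = T·L/(G·J) = 112.2 × 0.379 / (76.6×10⁹ × 4.574×10^-8) = 0.01213 rad.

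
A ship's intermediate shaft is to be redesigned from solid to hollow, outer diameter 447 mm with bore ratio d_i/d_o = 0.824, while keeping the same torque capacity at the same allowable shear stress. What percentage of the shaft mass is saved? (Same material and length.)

Equal τ_max and T ⇒ the solid shaft needs d_s³ = d_o³(1−k⁴), so d_s = 447·(1−0.824⁴)^(1/3) = 363.8 mm.
Area ratio A_h/A_s = d_o²(1−k²)/d_s² = (1−k²)/(1−k⁴)^(2/3) = 0.4847.
Mass saving = 1 − 0.4847 = 51.5 %.

51.5 %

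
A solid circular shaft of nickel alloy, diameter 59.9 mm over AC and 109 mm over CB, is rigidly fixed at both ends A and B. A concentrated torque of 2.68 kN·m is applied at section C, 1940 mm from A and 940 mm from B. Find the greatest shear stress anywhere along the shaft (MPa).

10.1 MPa

Compatibility: T_A·a/J_AC = T_B·b/J_CB with T_A + T_B = T₀.
J_AC = 1.26×10^-6 m⁴, J_CB = 1.39×10^-5 m⁴, so T_A = T₀·(J_AC/a)/((J_AC/a)+(J_CB/b)) = 113.4 N·m, T_B = 2567 N·m.
τ in each portion: τ_AC = 2.69×10^6 Pa, τ_CB = 1.01×10^7 Pa; maximum is in CB.
τ_max = T_CB·r/J = 2567·0.0545/1.39×10^-5 = 1.009×10^7 Pa.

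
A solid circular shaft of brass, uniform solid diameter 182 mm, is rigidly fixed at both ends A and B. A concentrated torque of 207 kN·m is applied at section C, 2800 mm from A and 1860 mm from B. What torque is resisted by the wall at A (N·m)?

With uniform GJ and both ends fixed, compatibility θ_AC = θ_CB gives T_A·a = T_B·b, together with T_A + T_B = T₀.
T_A = T₀·b/(a+b) = 207000·1860/4660 = 82620 N·m; T_B = 124400 N·m.

82600 N·m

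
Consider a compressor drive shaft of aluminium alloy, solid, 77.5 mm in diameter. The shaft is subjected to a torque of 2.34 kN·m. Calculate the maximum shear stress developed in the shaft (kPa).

25600 kPa

J = πd⁴/32 = π(0.0775)⁴/32 = 3.542×10^-6 m⁴.
τ_max = T·r/J = 2340 × 0.0387 / 3.542×10^-6 = 2.560×10^7 Pa.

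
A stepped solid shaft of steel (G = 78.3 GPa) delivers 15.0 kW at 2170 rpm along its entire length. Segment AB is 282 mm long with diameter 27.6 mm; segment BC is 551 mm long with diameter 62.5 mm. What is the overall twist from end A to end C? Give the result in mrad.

4.48 mrad

ω = 2π·2170/60 = 227.2 rad/s, so T = P/ω = 15.0×10³ / 227.2 = 66.01 N·m.
J_AB = π(0.0276)⁴/32 = 5.70×10^-8 m⁴; J_BC = π(0.0625)⁴/32 = 1.50×10^-6 m⁴.
θ = (T/G)·Σ L_i/J_i = (66.01/78.3×10⁹)·(0.282/5.70×10^-8 + 0.551/1.50×10^-6) = 4.483×10^-3 rad.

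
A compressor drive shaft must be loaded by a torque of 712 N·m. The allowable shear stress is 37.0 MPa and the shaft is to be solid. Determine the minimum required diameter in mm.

For a solid shaft τ_max = 16T/(πd³), so d = (16T/(π τ_allow))^(1/3) = (16·712.0/(π·3.70×10^7))^(1/3) = 0.04611 m.

46.1 mm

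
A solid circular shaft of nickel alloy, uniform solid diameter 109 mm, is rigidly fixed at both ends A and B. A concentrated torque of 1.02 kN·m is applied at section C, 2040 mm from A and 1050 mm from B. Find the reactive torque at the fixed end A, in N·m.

347 N·m

With uniform GJ and both ends fixed, compatibility θ_AC = θ_CB gives T_A·a = T_B·b, together with T_A + T_B = T₀.
T_A = T₀·b/(a+b) = 1020·1050/3090 = 346.6 N·m; T_B = 673.4 N·m.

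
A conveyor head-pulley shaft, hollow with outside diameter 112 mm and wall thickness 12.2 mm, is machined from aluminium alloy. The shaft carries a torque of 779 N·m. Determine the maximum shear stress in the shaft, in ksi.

0.655 ksi

J = π(d_o⁴ − d_i⁴)/32 = π(0.112⁴ − 0.0876⁴)/32 = 9.667×10^-6 m⁴.
τ_max = T·r/J = 779.0 × 0.0560 / 9.667×10^-6 = 4.513×10^6 Pa.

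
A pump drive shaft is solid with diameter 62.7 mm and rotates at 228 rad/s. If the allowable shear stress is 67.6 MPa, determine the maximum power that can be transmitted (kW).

J = πd⁴/32 = π(0.0627)⁴/32 = 1.517×10^-6 m⁴.
T_max = τ_allow·J/r = 6.76×10^7 × 1.517×10^-6 / 0.0314 = 3272 N·m.
ω = 228 rad/s, so P_max = T_max·ω = 7.460×10^5 W.

746 kW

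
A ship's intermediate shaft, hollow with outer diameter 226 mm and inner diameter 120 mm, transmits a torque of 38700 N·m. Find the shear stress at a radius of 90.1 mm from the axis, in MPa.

14.8 MPa

J = π(d_o⁴ − d_i⁴)/32 = π(0.226⁴ − 0.120⁴)/32 = 2.358×10^-4 m⁴.
Shear stress varies linearly with radius: τ = T·r/J = 38700 × 0.0901 / 2.358×10^-4 = 1.479×10^7 Pa.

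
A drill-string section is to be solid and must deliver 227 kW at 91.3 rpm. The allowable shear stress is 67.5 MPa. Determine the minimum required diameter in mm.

ω = 2π·91.3/60 = 9.561 rad/s, so T = P/ω = 227×10³ / 9.561 = 23740 N·m.
For a solid shaft τ_max = 16T/(πd³), so d = (16T/(π τ_allow))^(1/3) = (16·23740/(π·6.75×10^7))^(1/3) = 0.1215 m.

121 mm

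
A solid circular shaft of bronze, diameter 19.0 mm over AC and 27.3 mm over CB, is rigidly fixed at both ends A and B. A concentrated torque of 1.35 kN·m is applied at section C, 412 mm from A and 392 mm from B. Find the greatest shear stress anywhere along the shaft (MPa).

276 MPa

Compatibility: T_A·a/J_AC = T_B·b/J_CB with T_A + T_B = T₀.
J_AC = 1.28×10^-8 m⁴, J_CB = 5.45×10^-8 m⁴, so T_A = T₀·(J_AC/a)/((J_AC/a)+(J_CB/b)) = 246.4 N·m, T_B = 1104 N·m.
τ in each portion: τ_AC = 1.83×10^8 Pa, τ_CB = 2.76×10^8 Pa; maximum is in CB.
τ_max = T_CB·r/J = 1104·0.0137/5.45×10^-8 = 2.763×10^8 Pa.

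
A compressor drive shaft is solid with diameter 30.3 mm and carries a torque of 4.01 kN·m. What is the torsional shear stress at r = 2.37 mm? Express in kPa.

115000 kPa

J = πd⁴/32 = π(0.0303)⁴/32 = 8.275×10^-8 m⁴.
Shear stress varies linearly with radius: τ = T·r/J = 4010 × 0.00237 / 8.275×10^-8 = 1.148×10^8 Pa.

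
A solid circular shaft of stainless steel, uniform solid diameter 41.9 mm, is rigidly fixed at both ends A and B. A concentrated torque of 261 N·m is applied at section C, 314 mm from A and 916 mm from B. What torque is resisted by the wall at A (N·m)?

With uniform GJ and both ends fixed, compatibility θ_AC = θ_CB gives T_A·a = T_B·b, together with T_A + T_B = T₀.
T_A = T₀·b/(a+b) = 261.0·916/1230 = 194.4 N·m; T_B = 66.63 N·m.

194 N·m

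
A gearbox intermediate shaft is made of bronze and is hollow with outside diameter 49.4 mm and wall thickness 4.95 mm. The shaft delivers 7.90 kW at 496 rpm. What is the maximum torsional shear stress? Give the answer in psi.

ω = 2π·496/60 = 51.94 rad/s, so T = P/ω = 7.90×10³ / 51.94 = 152.1 N·m.
J = π(d_o⁴ − d_i⁴)/32 = π(0.0494⁴ − 0.0395⁴)/32 = 3.457×10^-7 m⁴.
τ_max = T·r/J = 152.1 × 0.0247 / 3.457×10^-7 = 1.087×10^7 Pa.

1580 psi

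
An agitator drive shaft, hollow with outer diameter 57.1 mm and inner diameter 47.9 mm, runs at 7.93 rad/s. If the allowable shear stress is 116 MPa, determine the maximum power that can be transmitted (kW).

17.0 kW

J = π(d_o⁴ − d_i⁴)/32 = π(0.0571⁴ − 0.0479⁴)/32 = 5.268×10^-7 m⁴.
T_max = τ_allow·J/r = 1.16×10^8 × 5.268×10^-7 / 0.0285 = 2140 N·m.
ω = 7.93 rad/s, so P_max = T_max·ω = 1.697×10^4 W.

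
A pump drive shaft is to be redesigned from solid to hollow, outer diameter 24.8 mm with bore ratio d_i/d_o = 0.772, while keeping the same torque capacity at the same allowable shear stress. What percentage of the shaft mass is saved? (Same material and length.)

Equal τ_max and T ⇒ the solid shaft needs d_s³ = d_o³(1−k⁴), so d_s = 24.8·(1−0.772⁴)^(1/3) = 21.43 mm.
Area ratio A_h/A_s = d_o²(1−k²)/d_s² = (1−k²)/(1−k⁴)^(2/3) = 0.5413.
Mass saving = 1 − 0.5413 = 45.9 %.

45.9 %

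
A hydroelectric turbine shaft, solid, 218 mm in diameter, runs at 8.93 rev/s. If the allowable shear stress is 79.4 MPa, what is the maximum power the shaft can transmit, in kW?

J = πd⁴/32 = π(0.218)⁴/32 = 2.217×10^-4 m⁴.
T_max = τ_allow·J/r = 7.94×10^7 × 2.217×10^-4 / 0.109 = 161500 N·m.
ω = 2π·8.93 = 56.11 rad/s, so P_max = T_max·ω = 9.063×10^6 W.

9060 kW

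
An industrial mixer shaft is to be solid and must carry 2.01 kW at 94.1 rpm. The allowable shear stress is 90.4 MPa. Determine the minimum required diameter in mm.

22.6 mm

ω = 2π·94.1/60 = 9.854 rad/s, so T = P/ω = 2.01×10³ / 9.854 = 204.0 N·m.
For a solid shaft τ_max = 16T/(πd³), so d = (16T/(π τ_allow))^(1/3) = (16·204.0/(π·9.04×10^7))^(1/3) = 0.02257 m.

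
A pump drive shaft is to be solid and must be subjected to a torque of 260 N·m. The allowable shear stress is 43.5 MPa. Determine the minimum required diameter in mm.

31.2 mm

For a solid shaft τ_max = 16T/(πd³), so d = (16T/(π τ_allow))^(1/3) = (16·260.0/(π·4.35×10^7))^(1/3) = 0.03122 m.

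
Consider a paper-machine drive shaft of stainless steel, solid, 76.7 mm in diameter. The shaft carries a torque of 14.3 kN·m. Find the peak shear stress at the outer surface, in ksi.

J = πd⁴/32 = π(0.0767)⁴/32 = 3.398×10^-6 m⁴.
τ_max = T·r/J = 14300 × 0.0384 / 3.398×10^-6 = 1.614×10^8 Pa.

23.4 ksi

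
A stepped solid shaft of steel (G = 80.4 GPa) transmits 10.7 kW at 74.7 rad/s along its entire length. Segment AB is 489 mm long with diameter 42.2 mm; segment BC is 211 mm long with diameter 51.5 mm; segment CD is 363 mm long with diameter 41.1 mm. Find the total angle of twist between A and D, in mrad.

5.65 mrad

ω = 74.7 rad/s, so T = P/ω = 10.7×10³ / 74.70 = 143.2 N·m.
J_AB = π(0.0422)⁴/32 = 3.11×10^-7 m⁴; J_BC = π(0.0515)⁴/32 = 6.91×10^-7 m⁴; J_CD = π(0.0411)⁴/32 = 2.80×10^-7 m⁴.
θ = (T/G)·Σ L_i/J_i = (143.2/80.4×10⁹)·(0.489/3.11×10^-7 + 0.211/6.91×10^-7 + 0.363/2.80×10^-7) = 5.651×10^-3 rad.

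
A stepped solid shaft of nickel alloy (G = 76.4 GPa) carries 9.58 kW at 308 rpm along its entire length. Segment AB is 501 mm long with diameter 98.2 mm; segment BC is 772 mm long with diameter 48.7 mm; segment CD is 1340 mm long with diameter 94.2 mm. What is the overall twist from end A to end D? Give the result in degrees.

ω = 2π·308/60 = 32.25 rad/s, so T = P/ω = 9.58×10³ / 32.25 = 297.0 N·m.
J_AB = π(0.0982)⁴/32 = 9.13×10^-6 m⁴; J_BC = π(0.0487)⁴/32 = 5.52×10^-7 m⁴; J_CD = π(0.0942)⁴/32 = 7.73×10^-6 m⁴.
θ = (T/G)·Σ L_i/J_i = (297.0/76.4×10⁹)·(0.501/9.13×10^-6 + 0.772/5.52×10^-7 + 1.34/7.73×10^-6) = 6.322×10^-3 rad.

0.362°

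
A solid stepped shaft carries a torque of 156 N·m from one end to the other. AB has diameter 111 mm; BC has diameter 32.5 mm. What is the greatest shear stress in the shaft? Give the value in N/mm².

Under the same torque, τ_max = 16T/(πd³) is largest where d is smallest — segment BC (d = 32.5 mm).
τ_max = 16·156.0/(π·(0.0325)³) = 2.314×10^7 Pa.

23.1 N/mm²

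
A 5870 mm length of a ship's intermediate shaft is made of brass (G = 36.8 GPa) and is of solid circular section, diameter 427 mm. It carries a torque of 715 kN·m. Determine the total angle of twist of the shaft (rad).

J = πd⁴/32 = π(0.427)⁴/32 = 3.264×10^-3 m⁴.
θ = T·L/(G·J) = 715000 × 5.87 / (36.8×10⁹ × 3.264×10^-3) = 0.03494 rad.

0.0349 rad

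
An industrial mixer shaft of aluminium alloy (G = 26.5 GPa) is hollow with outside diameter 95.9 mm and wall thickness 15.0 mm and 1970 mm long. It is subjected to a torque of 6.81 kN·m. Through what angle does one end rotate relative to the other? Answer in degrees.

4.50°

J = π(d_o⁴ − d_i⁴)/32 = π(0.0959⁴ − 0.0659⁴)/32 = 6.452×10^-6 m⁴.
θ = T·L/(G·J) = 6810 × 1.97 / (26.5×10⁹ × 6.452×10^-6) = 0.07846 rad.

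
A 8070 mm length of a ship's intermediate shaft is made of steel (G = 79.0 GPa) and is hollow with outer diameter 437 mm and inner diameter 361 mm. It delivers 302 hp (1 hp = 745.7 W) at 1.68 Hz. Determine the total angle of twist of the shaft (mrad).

ω = 2π·1.68 = 10.56 rad/s, so T = P/ω = 302×745.7 / 10.56 = 21330 N·m.
J = π(d_o⁴ − d_i⁴)/32 = π(0.437⁴ − 0.361⁴)/32 = 1.913×10^-3 m⁴.
θ = T·L/(G·J) = 21330 × 8.07 / (79.0×10⁹ × 1.913×10^-3) = 1.139×10^-3 rad.

1.14 mrad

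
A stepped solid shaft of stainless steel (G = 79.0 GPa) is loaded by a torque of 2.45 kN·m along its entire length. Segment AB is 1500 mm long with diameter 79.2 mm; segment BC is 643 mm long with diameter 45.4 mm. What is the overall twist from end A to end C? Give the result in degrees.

J_AB = π(0.0792)⁴/32 = 3.86×10^-6 m⁴; J_BC = π(0.0454)⁴/32 = 4.17×10^-7 m⁴.
θ = (T/G)·Σ L_i/J_i = (2450/79.0×10⁹)·(1.50/3.86×10^-6 + 0.643/4.17×10^-7) = 0.05985 rad.

3.43°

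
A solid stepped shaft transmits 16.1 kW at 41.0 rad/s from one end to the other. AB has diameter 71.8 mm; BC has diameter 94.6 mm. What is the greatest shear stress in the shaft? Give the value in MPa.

5.40 MPa

ω = 41.0 rad/s, so T = P/ω = 16.1×10³ / 41.00 = 392.7 N·m.
Under the same torque, τ_max = 16T/(πd³) is largest where d is smallest — segment AB (d = 71.8 mm).
τ_max = 16·392.7/(π·(0.0718)³) = 5.403×10^6 Pa.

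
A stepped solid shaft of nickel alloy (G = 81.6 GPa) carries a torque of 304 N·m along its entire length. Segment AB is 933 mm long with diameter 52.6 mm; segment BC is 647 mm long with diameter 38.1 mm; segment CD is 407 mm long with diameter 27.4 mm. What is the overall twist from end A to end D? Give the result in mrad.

J_AB = π(0.0526)⁴/32 = 7.52×10^-7 m⁴; J_BC = π(0.0381)⁴/32 = 2.07×10^-7 m⁴; J_CD = π(0.0274)⁴/32 = 5.53×10^-8 m⁴.
θ = (T/G)·Σ L_i/J_i = (304.0/81.6×10⁹)·(0.933/7.52×10^-7 + 0.647/2.07×10^-7 + 0.407/5.53×10^-8) = 0.04368 rad.

43.7 mrad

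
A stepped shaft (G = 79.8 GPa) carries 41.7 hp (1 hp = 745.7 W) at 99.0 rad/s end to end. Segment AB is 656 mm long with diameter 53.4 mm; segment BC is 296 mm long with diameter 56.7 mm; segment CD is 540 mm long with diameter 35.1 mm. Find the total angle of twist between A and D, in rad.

0.0186 rad

ω = 99.0 rad/s, so T = P/ω = 41.7×745.7 / 99.00 = 314.1 N·m.
J_AB = π(0.0534)⁴/32 = 7.98×10^-7 m⁴; J_BC = π(0.0567)⁴/32 = 1.01×10^-6 m⁴; J_CD = π(0.0351)⁴/32 = 1.49×10^-7 m⁴.
θ = (T/G)·Σ L_i/J_i = (314.1/79.8×10⁹)·(0.656/7.98×10^-7 + 0.296/1.01×10^-6 + 0.540/1.49×10^-7) = 0.01865 rad.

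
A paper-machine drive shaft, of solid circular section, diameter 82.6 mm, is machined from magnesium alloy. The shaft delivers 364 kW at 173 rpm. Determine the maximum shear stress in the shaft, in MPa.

182 MPa

ω = 2π·173/60 = 18.12 rad/s, so T = P/ω = 364×10³ / 18.12 = 20090 N·m.
J = πd⁴/32 = π(0.0826)⁴/32 = 4.570×10^-6 m⁴.
τ_max = T·r/J = 20090 × 0.0413 / 4.570×10^-6 = 1.816×10^8 Pa.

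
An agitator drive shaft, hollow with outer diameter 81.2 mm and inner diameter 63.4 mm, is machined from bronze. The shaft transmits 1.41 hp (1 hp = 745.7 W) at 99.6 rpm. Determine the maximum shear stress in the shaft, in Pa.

ω = 2π·99.6/60 = 10.43 rad/s, so T = P/ω = 1.41×745.7 / 10.43 = 100.8 N·m.
J = π(d_o⁴ − d_i⁴)/32 = π(0.0812⁴ − 0.0634⁴)/32 = 2.682×10^-6 m⁴.
τ_max = T·r/J = 100.8 × 0.0406 / 2.682×10^-6 = 1.526×10^6 Pa.

1.53e6 Pa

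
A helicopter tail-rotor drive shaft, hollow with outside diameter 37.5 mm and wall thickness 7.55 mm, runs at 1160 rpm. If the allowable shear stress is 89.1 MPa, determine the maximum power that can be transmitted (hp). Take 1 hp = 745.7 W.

131 hp

J = π(d_o⁴ − d_i⁴)/32 = π(0.0375⁴ − 0.0224⁴)/32 = 1.694×10^-7 m⁴.
T_max = τ_allow·J/r = 8.91×10^7 × 1.694×10^-7 / 0.0187 = 805.1 N·m.
ω = 2π·1160/60 = 121.5 rad/s, so P_max = T_max·ω = 9.780×10^4 W.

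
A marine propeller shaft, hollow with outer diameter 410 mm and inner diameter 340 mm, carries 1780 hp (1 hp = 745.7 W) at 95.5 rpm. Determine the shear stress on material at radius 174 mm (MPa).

ω = 2π·95.5/60 = 10.00 rad/s, so T = P/ω = 1780×745.7 / 10.00 = 132700 N·m.
J = π(d_o⁴ − d_i⁴)/32 = π(0.410⁴ − 0.340⁴)/32 = 1.462×10^-3 m⁴.
Shear stress varies linearly with radius: τ = T·r/J = 132700 × 0.174 / 1.462×10^-3 = 1.579×10^7 Pa.

15.8 MPa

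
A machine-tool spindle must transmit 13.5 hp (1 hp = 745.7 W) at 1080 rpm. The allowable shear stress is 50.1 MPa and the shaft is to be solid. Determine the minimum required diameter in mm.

20.8 mm

ω = 2π·1080/60 = 113.1 rad/s, so T = P/ω = 13.5×745.7 / 113.1 = 89.01 N·m.
For a solid shaft τ_max = 16T/(πd³), so d = (16T/(π τ_allow))^(1/3) = (16·89.01/(π·5.01×10^7))^(1/3) = 0.02084 m.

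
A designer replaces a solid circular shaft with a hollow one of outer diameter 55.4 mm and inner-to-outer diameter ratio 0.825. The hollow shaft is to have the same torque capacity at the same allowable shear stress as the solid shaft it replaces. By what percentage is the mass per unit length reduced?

51.6 %

Equal τ_max and T ⇒ the solid shaft needs d_s³ = d_o³(1−k⁴), so d_s = 55.4·(1−0.825⁴)^(1/3) = 45.02 mm.
Area ratio A_h/A_s = d_o²(1−k²)/d_s² = (1−k²)/(1−k⁴)^(2/3) = 0.4836.
Mass saving = 1 − 0.4836 = 51.6 %.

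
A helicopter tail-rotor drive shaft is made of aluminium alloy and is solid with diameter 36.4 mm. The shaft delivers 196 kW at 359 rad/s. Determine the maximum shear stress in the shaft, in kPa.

57700 kPa

ω = 359 rad/s, so T = P/ω = 196×10³ / 359.0 = 546.0 N·m.
J = πd⁴/32 = π(0.0364)⁴/32 = 1.723×10^-7 m⁴.
τ_max = T·r/J = 546.0 × 0.0182 / 1.723×10^-7 = 5.765×10^7 Pa.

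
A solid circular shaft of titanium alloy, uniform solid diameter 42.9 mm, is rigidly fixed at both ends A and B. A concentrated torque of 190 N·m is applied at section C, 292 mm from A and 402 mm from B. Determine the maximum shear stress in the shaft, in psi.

With uniform GJ and both ends fixed, compatibility θ_AC = θ_CB gives T_A·a = T_B·b, together with T_A + T_B = T₀.
T_A = T₀·b/(a+b) = 190.0·402/694.0 = 110.1 N·m; T_B = 79.94 N·m.
τ in each portion: τ_AC = 7.10×10^6 Pa, τ_CB = 5.16×10^6 Pa; maximum is in AC.
τ_max = T_AC·r/J = 110.1·0.0215/3.33×10^-7 = 7.099×10^6 Pa.

1030 psi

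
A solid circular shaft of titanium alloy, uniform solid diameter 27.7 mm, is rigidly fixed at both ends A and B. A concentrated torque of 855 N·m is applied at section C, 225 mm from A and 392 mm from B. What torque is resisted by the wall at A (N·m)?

With uniform GJ and both ends fixed, compatibility θ_AC = θ_CB gives T_A·a = T_B·b, together with T_A + T_B = T₀.
T_A = T₀·b/(a+b) = 855.0·392/617.0 = 543.2 N·m; T_B = 311.8 N·m.

543 N·m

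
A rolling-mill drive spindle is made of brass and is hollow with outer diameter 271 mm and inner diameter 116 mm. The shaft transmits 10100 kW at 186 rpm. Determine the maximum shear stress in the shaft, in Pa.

1.37e8 Pa

ω = 2π·186/60 = 19.48 rad/s, so T = P/ω = 10100×10³ / 19.48 = 518500 N·m.
J = π(d_o⁴ − d_i⁴)/32 = π(0.271⁴ − 0.116⁴)/32 = 5.117×10^-4 m⁴.
τ_max = T·r/J = 518500 × 0.136 / 5.117×10^-4 = 1.373×10^8 Pa.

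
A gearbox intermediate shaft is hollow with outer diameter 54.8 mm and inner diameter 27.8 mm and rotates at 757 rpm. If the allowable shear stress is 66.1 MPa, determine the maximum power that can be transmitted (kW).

158 kW

J = π(d_o⁴ − d_i⁴)/32 = π(0.0548⁴ − 0.0278⁴)/32 = 8.267×10^-7 m⁴.
T_max = τ_allow·J/r = 6.61×10^7 × 8.267×10^-7 / 0.0274 = 1994 N·m.
ω = 2π·757/60 = 79.27 rad/s, so P_max = T_max·ω = 1.581×10^5 W.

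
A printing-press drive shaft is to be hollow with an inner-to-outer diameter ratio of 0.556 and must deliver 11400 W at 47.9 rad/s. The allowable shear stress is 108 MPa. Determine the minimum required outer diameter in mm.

ω = 47.9 rad/s, so T = P/ω = 11400 / 47.90 = 238.0 N·m.
For a hollow shaft with d_i/d_o = 0.556: τ_max = 16T/(π d_o³ (1−k⁴)), so d_o = [16T/(π τ_allow (1−k⁴))]^(1/3) = [16·238.0/(π·1.08×10^8·0.9044)]^(1/3) = 0.02315 m.

23.2 mm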